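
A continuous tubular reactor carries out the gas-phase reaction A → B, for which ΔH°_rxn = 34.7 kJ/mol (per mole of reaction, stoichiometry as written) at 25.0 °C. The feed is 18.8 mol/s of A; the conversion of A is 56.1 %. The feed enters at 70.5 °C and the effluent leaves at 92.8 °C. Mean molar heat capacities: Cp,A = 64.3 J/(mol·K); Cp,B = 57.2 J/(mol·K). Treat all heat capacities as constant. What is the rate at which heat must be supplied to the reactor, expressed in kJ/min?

Extent of reaction ξ = 0.561 × 18.8 = 10.547 mol/s
Reaction term: ξ·ΔH°_rxn = 10.547 × 34.7 = 365.97 kJ/s
Sensible, feed 70.5→25 °C: -55.002 kJ/s
Outlet flows (mol/s): A 8.2532, B 10.547
Sensible, products 25→92.8 °C: 76.882 kJ/s
Q = ΔH = 387.85 kJ/s = 387.85 kW
Heat supplied = 23271 kJ/min

Q_in = 23300 kJ/min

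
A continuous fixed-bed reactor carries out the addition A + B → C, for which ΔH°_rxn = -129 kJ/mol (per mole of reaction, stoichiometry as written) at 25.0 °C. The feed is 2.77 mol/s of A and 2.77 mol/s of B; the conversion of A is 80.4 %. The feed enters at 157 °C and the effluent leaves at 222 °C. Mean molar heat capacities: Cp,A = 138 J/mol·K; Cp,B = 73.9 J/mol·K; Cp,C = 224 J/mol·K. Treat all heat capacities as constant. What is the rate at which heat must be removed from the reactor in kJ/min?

Extent of reaction ξ = 0.804 × 2.77 = 2.2271 mol/s
Reaction term: ξ·ΔH°_rxn = 2.2271 × -129 = -287.29 kJ/s
Sensible, feed 157→25 °C: -77.479 kJ/s
Outlet flows (mol/s): A 0.54292, B 0.54292, C 2.2271
Sensible, products 25→222 °C: 120.94 kJ/s
Q = ΔH = -243.83 kJ/s = -243.83 kW
Heat removed = 14630 kJ/min

Q_out = 14600 kJ/min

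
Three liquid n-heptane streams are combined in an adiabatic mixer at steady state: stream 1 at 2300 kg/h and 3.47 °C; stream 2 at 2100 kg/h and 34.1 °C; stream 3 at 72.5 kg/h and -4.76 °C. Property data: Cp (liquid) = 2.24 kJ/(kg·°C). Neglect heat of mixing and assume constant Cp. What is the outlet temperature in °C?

T_out = 17.7 °C

Energy balance with Q = 0: Σ ṁᵢCp,ᵢ(T_out − Tᵢ) = 0
Σ ṁᵢCp,ᵢTᵢ = 2300×2.24×3.47 + 2100×2.24×34.1 + 72.5×2.24×-4.76 = 177510
Σ ṁᵢCp,ᵢ = 2300×2.24 + 2100×2.24 + 72.5×2.24 = 10018
T_out = 177510 / 10018 = 17.718 °C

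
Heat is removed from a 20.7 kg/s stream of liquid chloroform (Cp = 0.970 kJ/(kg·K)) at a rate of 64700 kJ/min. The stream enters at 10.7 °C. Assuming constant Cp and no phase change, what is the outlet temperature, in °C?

T_out = -43.0 °C

Q = 64700 kJ/min = 1078.3 kJ/s
ΔT = Q/(ṁ·Cp) = 1078.3/(20.7×0.970) = 53.705 K
T_out = 10.7 − 53.705 = -43.005 °C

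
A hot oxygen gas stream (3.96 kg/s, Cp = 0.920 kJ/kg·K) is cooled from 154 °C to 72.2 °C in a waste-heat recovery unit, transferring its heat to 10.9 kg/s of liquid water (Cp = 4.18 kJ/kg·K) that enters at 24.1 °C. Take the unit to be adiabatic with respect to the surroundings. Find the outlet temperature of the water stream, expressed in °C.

Heat released by hot stream: Q = 3.96 × 0.920 × (154 − 72.2) = 298.01 kJ/s
Energy balance on cold side (adiabatic exchanger): Q = ṁ_c·Cp_c·(T_c,out − T_c,in)
T_c,out = 24.1 + 298.01/(10.9 × 4.18) = 30.641 °C

T_c,out = 30.6 °C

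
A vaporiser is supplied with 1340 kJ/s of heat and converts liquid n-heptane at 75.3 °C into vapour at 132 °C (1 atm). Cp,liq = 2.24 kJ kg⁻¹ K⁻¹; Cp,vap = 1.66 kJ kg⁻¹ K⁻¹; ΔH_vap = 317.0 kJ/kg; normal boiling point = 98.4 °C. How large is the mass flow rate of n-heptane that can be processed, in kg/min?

Δh = 2.24×(98.4−75.3) + 317.0 + 1.66×(132−98.4) = 424.52 kJ/kg
Q = 1340 kJ/s = 1340 kJ/s = 80400 kJ/min
ṁ = Q/Δh = 80400 / 424.52 = 189.39 kg/min

ṁ = 189 kg/min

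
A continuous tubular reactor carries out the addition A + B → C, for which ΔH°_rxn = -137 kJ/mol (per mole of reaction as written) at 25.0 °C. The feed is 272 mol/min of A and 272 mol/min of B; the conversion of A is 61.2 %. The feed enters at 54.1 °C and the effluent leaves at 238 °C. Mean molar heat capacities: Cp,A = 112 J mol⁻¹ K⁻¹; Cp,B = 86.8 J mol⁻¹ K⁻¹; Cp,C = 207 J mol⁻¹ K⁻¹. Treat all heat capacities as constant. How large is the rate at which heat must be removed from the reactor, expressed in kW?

Extent of reaction ξ = 0.612 × 272 = 166.46 mol/min
Reaction term: ξ·ΔH°_rxn = 166.46 × -137 = -22806 kJ/min
Sensible, feed 54.1→25 °C: -1573.5 kJ/min
Outlet flows (mol/min): A 105.54, B 105.54, C 166.46
Sensible, products 25→238 °C: 11808 kJ/min
Q = ΔH = -12571 kJ/min = -209.51 kW
Heat removed = 209.51 kW

Q_out = 210 kW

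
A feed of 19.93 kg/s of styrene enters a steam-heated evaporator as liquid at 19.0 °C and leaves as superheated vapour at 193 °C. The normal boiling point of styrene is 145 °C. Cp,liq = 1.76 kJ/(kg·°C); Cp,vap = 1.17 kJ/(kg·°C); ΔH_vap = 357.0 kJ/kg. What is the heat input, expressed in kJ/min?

Q = 759000 kJ/min

liquid 19.0→145 °C: 221.76 kJ/kg
vaporisation at 145 °C: 357 kJ/kg
vapour 145→193 °C: 56.16 kJ/kg
Δh = 221.76 + 357 + 56.16 = 634.92 kJ/kg
Q = ṁ·Δh = 19.93 kg/s × 634.92 kJ/kg = 12654 kJ/s
|Q| = 12654 kW = 759240 kJ/min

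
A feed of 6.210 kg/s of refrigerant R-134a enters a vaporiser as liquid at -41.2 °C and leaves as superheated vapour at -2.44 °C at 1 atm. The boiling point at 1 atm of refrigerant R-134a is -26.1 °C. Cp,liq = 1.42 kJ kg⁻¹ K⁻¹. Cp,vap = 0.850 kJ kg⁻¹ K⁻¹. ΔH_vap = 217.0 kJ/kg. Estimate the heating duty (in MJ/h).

liquid -41.2→-26.1 °C: 21.442 kJ/kg
vaporisation at -26.1 °C: 217 kJ/kg
vapour -26.1→-2.44 °C: 20.111 kJ/kg
Δh = 21.442 + 217 + 20.111 = 258.55 kJ/kg
Q = ṁ·Δh = 6.210 kg/s × 258.55 kJ/kg = 1605.6 kJ/s
|Q| = 1605.6 kW = 5780.2 MJ/h

Q = 5780 MJ/h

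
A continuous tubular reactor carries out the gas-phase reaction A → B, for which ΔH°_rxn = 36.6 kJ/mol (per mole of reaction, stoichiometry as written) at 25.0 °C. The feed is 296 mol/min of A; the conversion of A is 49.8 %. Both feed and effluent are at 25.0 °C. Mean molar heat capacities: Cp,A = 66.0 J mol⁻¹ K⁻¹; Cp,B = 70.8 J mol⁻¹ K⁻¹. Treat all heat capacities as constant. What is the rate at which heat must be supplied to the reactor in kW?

Extent of reaction ξ = 0.498 × 296 = 147.41 mol/min
Reaction term: ξ·ΔH°_rxn = 147.41 × 36.6 = 5395.1 kJ/min
Q = ΔH = 5395.1 kJ/min = 89.919 kW
Heat supplied = 89.919 kW

Q_in = 89.9 kW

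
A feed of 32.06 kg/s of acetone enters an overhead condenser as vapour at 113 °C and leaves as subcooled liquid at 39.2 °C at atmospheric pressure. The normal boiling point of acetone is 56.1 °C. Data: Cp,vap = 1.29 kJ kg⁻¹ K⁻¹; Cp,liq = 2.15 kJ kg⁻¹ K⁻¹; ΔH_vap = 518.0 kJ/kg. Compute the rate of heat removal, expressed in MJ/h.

Q_c = 72500 MJ/h

vapour 113→56.1 °C: -73.401 kJ/kg
condensation at 56.1 °C: -518 kJ/kg
liquid 56.1→39.2 °C: -36.335 kJ/kg
Δh = -73.401 + -518 + -36.335 = -627.74 kJ/kg
Q = ṁ·Δh = 32.06 kg/s × -627.74 kJ/kg = -20125 kJ/s
|Q| = 20125 kW = 72451 MJ/h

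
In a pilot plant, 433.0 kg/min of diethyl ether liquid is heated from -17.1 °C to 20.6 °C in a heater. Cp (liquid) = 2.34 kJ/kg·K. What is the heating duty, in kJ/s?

Q = 637 kJ/s

Q = ṁ·Cp·ΔT = 433.0 × 2.34 × (20.6 − -17.1) = 38198 kJ/min
Converting: 38198 / 60 s = 636.64 kW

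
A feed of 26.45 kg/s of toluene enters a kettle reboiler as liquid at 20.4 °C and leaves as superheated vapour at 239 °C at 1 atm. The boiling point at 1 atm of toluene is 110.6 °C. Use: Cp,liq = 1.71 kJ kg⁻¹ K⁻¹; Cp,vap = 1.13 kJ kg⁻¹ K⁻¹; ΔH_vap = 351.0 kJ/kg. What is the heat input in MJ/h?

liquid 20.4→110.6 °C: 154.24 kJ/kg
vaporisation at 110.6 °C: 351 kJ/kg
vapour 110.6→239 °C: 145.09 kJ/kg
Δh = 154.24 + 351 + 145.09 = 650.33 kJ/kg
Q = ṁ·Δh = 26.45 kg/s × 650.33 kJ/kg = 17201 kJ/s
|Q| = 17201 kW = 61925 MJ/h

Q = 61900 MJ/h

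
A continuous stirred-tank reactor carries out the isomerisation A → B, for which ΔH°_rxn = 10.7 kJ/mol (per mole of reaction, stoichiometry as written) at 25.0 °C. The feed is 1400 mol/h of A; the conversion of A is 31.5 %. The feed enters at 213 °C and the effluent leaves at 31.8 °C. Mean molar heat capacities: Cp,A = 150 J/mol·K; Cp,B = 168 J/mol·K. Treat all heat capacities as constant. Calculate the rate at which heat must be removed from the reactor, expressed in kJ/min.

Q_out = 555 kJ/min

Extent of reaction ξ = 0.315 × 1400 = 441 mol/h
Reaction term: ξ·ΔH°_rxn = 441 × 10.7 = 4718.7 kJ/h
Sensible, feed 213→25 °C: -39480 kJ/h
Outlet flows (mol/h): A 959, B 441
Sensible, products 25→31.8 °C: 1482 kJ/h
Q = ΔH = -33279 kJ/h = -9.2443 kW
Heat removed = 554.66 kJ/min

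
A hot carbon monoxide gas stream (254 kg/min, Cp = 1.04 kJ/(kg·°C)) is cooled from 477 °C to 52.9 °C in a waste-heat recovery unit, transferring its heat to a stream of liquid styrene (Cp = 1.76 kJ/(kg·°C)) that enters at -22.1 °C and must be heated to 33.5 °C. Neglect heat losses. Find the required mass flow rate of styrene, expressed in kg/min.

Heat released by hot stream: Q = 254 × 1.04 × (477 − 52.9) = 112030 kJ/min
Energy balance on cold side (adiabatic exchanger): Q = ṁ_c·Cp_c·(T_c,out − T_c,in)
ṁ_c = 112030 / [1.76 × (33.5 − -22.1)] = 1144.8 kg/min

ṁ_c = 1140 kg/min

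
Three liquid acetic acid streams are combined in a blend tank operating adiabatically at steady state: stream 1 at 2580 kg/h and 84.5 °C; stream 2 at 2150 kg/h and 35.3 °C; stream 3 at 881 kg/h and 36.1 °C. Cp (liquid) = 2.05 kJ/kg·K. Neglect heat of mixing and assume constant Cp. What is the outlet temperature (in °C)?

T_out = 58.0 °C

Energy balance with Q = 0: Σ ṁᵢCp,ᵢ(T_out − Tᵢ) = 0
Σ ṁᵢCp,ᵢTᵢ = 2580×2.05×84.5 + 2150×2.05×35.3 + 881×2.05×36.1 = 667700
Σ ṁᵢCp,ᵢ = 2580×2.05 + 2150×2.05 + 881×2.05 = 11503
T_out = 667700 / 11503 = 58.048 °C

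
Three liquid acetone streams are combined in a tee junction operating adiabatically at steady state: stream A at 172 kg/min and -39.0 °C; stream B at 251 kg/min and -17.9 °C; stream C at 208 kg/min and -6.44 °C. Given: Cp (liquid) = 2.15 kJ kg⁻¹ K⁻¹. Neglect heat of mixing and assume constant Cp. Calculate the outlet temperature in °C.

Adiabatic, steady state ⇒ Σ ṁᵢCp,ᵢ(T_out − Tᵢ) = 0
T_out = Σ ṁᵢCp,ᵢTᵢ / Σ ṁᵢCp,ᵢ
      = -26962 / 1356.7 = -19.874 °C

T_out = -19.9 °C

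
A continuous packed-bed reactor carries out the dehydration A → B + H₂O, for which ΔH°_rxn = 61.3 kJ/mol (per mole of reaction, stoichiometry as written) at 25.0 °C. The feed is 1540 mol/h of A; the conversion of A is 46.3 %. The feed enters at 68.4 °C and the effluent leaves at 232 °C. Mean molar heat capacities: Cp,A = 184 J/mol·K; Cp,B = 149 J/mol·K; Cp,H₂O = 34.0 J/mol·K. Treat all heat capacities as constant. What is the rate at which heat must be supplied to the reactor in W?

Extent of reaction ξ = 0.463 × 1540 = 713.02 mol/h
Reaction term: ξ·ΔH°_rxn = 713.02 × 61.3 = 43708 kJ/h
Sensible, feed 68.4→25 °C: -12298 kJ/h
Outlet flows (mol/h): A 826.98, B 713.02, H₂O 713.02
Sensible, products 25→232 °C: 58508 kJ/h
Q = ΔH = 89918 kJ/h = 24.977 kW
Heat supplied = 24977 W

Q_in = 25000 W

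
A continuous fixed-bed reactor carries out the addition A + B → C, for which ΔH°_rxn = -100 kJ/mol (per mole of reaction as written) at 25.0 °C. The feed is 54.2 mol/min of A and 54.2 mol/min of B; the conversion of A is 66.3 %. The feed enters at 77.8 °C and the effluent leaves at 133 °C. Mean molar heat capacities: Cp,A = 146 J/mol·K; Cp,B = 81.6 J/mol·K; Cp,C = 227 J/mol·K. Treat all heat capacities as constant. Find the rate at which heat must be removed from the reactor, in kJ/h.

Q_out = 175000 kJ/h

Extent of reaction ξ = 0.663 × 54.2 = 35.935 mol/min
Reaction term: ξ·ΔH°_rxn = 35.935 × -100 = -3593.5 kJ/min
Sensible, feed 77.8→25 °C: -651.34 kJ/min
Outlet flows (mol/min): A 18.265, B 18.265, C 35.935
Sensible, products 25→133 °C: 1330 kJ/min
Q = ΔH = -2914.8 kJ/min = -48.581 kW
Heat removed = 174890 kJ/h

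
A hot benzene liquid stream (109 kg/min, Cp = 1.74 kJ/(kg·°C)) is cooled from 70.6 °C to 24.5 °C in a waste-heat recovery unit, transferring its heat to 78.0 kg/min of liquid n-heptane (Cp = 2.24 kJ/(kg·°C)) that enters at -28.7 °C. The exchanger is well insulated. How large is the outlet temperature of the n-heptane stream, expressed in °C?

T_c,out = 21.3 °C

Heat released by hot stream: Q = 109 × 1.74 × (70.6 − 24.5) = 8743.3 kJ/min
Energy balance on cold side (adiabatic exchanger): Q = ṁ_c·Cp_c·(T_c,out − T_c,in)
T_c,out = -28.7 + 8743.3/(78.0 × 2.24) = 21.342 °C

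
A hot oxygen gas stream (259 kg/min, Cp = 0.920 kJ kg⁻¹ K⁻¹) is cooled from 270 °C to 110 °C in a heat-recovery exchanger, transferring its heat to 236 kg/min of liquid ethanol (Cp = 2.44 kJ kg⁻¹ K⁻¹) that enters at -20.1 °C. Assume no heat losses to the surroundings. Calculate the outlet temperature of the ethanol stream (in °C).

T_c,out = 46.1 °C

Heat released by hot stream: Q = 259 × 0.920 × (270 − 110) = 38125 kJ/min
Energy balance on cold side (adiabatic exchanger): Q = ṁ_c·Cp_c·(T_c,out − T_c,in)
T_c,out = -20.1 + 38125/(236 × 2.44) = 46.107 °C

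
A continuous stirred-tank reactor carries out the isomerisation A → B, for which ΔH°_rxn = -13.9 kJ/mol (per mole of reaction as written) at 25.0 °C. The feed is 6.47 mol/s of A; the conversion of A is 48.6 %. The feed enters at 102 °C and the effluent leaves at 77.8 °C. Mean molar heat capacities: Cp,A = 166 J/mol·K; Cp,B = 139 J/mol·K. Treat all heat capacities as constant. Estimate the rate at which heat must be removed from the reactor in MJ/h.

Q_out = 267 MJ/h

Extent of reaction ξ = 0.486 × 6.47 = 3.1444 mol/s
Reaction term: ξ·ΔH°_rxn = 3.1444 × -13.9 = -43.707 kJ/s
Sensible, feed 102→25 °C: -82.7 kJ/s
Outlet flows (mol/s): A 3.3256, B 3.1444
Sensible, products 25→77.8 °C: 52.226 kJ/s
Q = ΔH = -74.181 kJ/s = -74.181 kW
Heat removed = 267.05 MJ/h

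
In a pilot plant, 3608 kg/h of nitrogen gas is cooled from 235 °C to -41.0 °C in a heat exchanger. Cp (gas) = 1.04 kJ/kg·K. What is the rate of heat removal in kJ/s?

Q = ṁ·Cp·ΔT = 3608 × 1.04 × (-41.0 − 235) = -1.0356e+06 kJ/h
Converting: 1.0356e+06 / 3600 s = 287.68 kW

Q_c = 288 kJ/s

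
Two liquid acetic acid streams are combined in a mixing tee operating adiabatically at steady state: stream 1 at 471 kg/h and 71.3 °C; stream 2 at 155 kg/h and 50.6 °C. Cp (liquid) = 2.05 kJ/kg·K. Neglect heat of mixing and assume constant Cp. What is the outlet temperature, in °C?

T_out = 66.2 °C

Energy balance with Q = 0: Σ ṁᵢCp,ᵢ(T_out − Tᵢ) = 0
Σ ṁᵢCp,ᵢTᵢ = 471×2.05×71.3 + 155×2.05×50.6 = 84922
Σ ṁᵢCp,ᵢ = 471×2.05 + 155×2.05 = 1283.3
T_out = 84922 / 1283.3 = 66.175 °C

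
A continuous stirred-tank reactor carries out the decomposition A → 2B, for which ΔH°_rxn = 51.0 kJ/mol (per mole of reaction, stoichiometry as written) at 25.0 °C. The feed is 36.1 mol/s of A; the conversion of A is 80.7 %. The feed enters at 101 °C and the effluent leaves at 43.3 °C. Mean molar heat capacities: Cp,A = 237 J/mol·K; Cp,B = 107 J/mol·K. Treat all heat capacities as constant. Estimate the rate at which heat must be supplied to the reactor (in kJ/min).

Q_in = 58800 kJ/min

Extent of reaction ξ = 0.807 × 36.1 = 29.133 mol/s
Reaction term: ξ·ΔH°_rxn = 29.133 × 51.0 = 1485.8 kJ/s
Sensible, feed 101→25 °C: -650.23 kJ/s
Outlet flows (mol/s): A 6.9673, B 58.265
Sensible, products 25→43.3 °C: 144.31 kJ/s
Q = ΔH = 979.84 kJ/s = 979.84 kW
Heat supplied = 58791 kJ/min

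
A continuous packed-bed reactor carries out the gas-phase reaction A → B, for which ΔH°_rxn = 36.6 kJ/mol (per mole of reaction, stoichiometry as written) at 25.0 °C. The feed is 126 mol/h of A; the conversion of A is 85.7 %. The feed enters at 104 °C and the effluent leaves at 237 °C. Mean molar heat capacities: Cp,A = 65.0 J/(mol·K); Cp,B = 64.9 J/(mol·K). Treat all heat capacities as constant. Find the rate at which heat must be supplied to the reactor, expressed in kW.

Q_in = 1.40 kW

Extent of reaction ξ = 0.857 × 126 = 107.98 mol/h
Reaction term: ξ·ΔH°_rxn = 107.98 × 36.6 = 3952.1 kJ/h
Sensible, feed 104→25 °C: -647.01 kJ/h
Outlet flows (mol/h): A 18.018, B 107.98
Sensible, products 25→237 °C: 1734 kJ/h
Q = ΔH = 5039.1 kJ/h = 1.3998 kW
Heat supplied = 1.3998 kW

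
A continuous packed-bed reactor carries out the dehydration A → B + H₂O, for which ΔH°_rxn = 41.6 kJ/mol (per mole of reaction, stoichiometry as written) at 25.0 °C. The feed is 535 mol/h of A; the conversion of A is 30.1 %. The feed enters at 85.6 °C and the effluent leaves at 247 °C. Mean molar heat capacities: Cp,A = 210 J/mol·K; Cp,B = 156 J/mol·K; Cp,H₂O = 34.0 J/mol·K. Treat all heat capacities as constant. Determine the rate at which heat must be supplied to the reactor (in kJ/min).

Extent of reaction ξ = 0.301 × 535 = 161.03 mol/h
Reaction term: ξ·ΔH°_rxn = 161.03 × 41.6 = 6699.1 kJ/h
Sensible, feed 85.6→25 °C: -6808.4 kJ/h
Outlet flows (mol/h): A 373.97, B 161.03, H₂O 161.03
Sensible, products 25→247 °C: 24227 kJ/h
Q = ΔH = 24117 kJ/h = 6.6993 kW
Heat supplied = 401.96 kJ/min

Q_in = 402 kJ/min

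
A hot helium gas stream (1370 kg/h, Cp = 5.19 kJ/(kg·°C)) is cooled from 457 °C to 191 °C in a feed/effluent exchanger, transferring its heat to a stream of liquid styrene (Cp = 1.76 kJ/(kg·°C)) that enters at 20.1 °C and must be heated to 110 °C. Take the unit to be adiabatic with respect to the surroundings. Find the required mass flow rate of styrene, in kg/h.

Heat released by hot stream: Q = 1370 × 5.19 × (457 − 191) = 1.8913e+06 kJ/h
Energy balance on cold side (adiabatic exchanger): Q = ṁ_c·Cp_c·(T_c,out − T_c,in)
ṁ_c = 1.8913e+06 / [1.76 × (110 − 20.1)] = 11954 kg/h

ṁ_c = 12000 kg/h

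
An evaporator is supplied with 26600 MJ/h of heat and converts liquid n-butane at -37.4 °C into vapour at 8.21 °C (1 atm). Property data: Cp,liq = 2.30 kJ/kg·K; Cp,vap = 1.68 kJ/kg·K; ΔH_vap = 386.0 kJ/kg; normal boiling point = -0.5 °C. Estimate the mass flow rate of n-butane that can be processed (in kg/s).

ṁ = 15.2 kg/s

Δh = 2.30×(-0.5−-37.4) + 386.0 + 1.68×(8.21−-0.5) = 485.5 kJ/kg
Q = 26600 MJ/h = 7388.9 kJ/s = 7388.9 kJ/s
ṁ = Q/Δh = 7388.9 / 485.5 = 15.219 kg/s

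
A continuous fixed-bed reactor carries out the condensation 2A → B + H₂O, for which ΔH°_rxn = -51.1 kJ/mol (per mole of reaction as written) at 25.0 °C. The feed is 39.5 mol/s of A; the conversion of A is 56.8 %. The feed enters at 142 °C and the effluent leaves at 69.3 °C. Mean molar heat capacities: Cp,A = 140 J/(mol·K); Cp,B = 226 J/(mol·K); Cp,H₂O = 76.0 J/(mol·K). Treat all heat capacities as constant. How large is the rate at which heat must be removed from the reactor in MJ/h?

Extent of reaction ξ = 0.568 × 39.5 / 2 = 11.218 mol/s
Reaction term: ξ·ΔH°_rxn = 11.218 × -51.1 = -573.24 kJ/s
Sensible, feed 142→25 °C: -647.01 kJ/s
Outlet flows (mol/s): A 17.064, B 11.218, H₂O 11.218
Sensible, products 25→69.3 °C: 255.91 kJ/s
Q = ΔH = -964.34 kJ/s = -964.34 kW
Heat removed = 3471.6 MJ/h

Q_out = 3470 MJ/h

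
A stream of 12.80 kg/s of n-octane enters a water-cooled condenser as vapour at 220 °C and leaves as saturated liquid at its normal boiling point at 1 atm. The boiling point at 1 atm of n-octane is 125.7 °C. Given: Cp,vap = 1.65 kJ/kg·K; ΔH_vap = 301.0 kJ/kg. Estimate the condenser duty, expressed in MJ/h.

vapour 220→125.7 °C: -155.59 kJ/kg
condensation at 125.7 °C: -301 kJ/kg
Δh = -155.59 + -301 = -456.6 kJ/kg
Q = ṁ·Δh = 12.80 kg/s × -456.6 kJ/kg = -5844.4 kJ/s
|Q| = 5844.4 kW = 21040 MJ/h

Q_c = 21000 MJ/h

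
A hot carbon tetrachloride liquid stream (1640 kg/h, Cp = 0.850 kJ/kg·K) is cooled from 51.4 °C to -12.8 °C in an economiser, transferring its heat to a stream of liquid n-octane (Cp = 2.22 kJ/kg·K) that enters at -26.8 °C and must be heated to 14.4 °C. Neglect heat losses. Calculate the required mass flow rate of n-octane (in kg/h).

Heat released by hot stream: Q = 1640 × 0.850 × (51.4 − -12.8) = 89495 kJ/h
Energy balance on cold side (adiabatic exchanger): Q = ṁ_c·Cp_c·(T_c,out − T_c,in)
ṁ_c = 89495 / [2.22 × (14.4 − -26.8)] = 978.47 kg/h

ṁ_c = 978 kg/h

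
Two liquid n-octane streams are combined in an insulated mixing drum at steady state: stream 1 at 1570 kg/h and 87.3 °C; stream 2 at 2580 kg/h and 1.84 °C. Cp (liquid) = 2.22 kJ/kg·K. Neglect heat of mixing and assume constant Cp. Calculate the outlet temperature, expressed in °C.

T_out = 34.2 °C

No heat crosses the boundary, so H_out = H_in.
Σ ṁᵢCp,ᵢTᵢ = 1570×2.22×87.3 + 2580×2.22×1.84 = 314810
Σ ṁᵢCp,ᵢ = 1570×2.22 + 2580×2.22 = 9213
T_out = 314810 / 9213 = 34.171 °C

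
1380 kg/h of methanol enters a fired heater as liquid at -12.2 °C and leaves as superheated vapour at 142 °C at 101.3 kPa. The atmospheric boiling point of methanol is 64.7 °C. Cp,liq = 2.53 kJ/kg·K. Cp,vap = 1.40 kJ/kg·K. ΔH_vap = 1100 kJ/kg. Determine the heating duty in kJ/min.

Q = 32300 kJ/min

liquid -12.2→64.7 °C: 194.56 kJ/kg
vaporisation at 64.7 °C: 1100 kJ/kg
vapour 64.7→142 °C: 108.22 kJ/kg
Δh = 194.56 + 1100 + 108.22 = 1402.8 kJ/kg
Q = ṁ·Δh = 1380 kg/h × 1402.8 kJ/kg = 1.9358e+06 kJ/h
|Q| = 537.73 kW = 32264 kJ/min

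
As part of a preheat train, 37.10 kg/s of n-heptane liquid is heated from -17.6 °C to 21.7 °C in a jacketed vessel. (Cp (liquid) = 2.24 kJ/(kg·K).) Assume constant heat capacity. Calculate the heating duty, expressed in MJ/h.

Q = ṁ·Cp·ΔT = 37.10 × 2.24 × (21.7 − -17.6) = 3266 kJ/s
Heating duty = 11758 MJ/h

Q = 11800 MJ/h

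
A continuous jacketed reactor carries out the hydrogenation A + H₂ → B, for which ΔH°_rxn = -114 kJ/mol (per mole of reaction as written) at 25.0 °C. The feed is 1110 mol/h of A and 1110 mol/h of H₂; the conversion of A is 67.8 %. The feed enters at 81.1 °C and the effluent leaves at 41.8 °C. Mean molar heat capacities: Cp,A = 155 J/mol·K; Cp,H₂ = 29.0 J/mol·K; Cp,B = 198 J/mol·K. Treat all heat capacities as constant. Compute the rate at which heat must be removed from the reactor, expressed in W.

Q_out = 26000 W

Extent of reaction ξ = 0.678 × 1110 = 752.58 mol/h
Reaction term: ξ·ΔH°_rxn = 752.58 × -114 = -85794 kJ/h
Sensible, feed 81.1→25 °C: -11458 kJ/h
Outlet flows (mol/h): A 357.42, H₂ 357.42, B 752.58
Sensible, products 25→41.8 °C: 3608.2 kJ/h
Q = ΔH = -93644 kJ/h = -26.012 kW
Heat removed = 26012 W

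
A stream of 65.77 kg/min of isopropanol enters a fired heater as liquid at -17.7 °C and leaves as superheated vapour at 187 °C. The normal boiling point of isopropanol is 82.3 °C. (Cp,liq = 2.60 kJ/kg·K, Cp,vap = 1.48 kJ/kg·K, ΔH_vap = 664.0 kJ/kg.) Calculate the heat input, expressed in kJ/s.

Q = 1180 kJ/s

liquid -17.7→82.3 °C: 260 kJ/kg
vaporisation at 82.3 °C: 664 kJ/kg
vapour 82.3→187 °C: 154.96 kJ/kg
Δh = 260 + 664 + 154.96 = 1079 kJ/kg
Q = ṁ·Δh = 65.77 kg/min × 1079 kJ/kg = 70963 kJ/min
|Q| = 1182.7 kW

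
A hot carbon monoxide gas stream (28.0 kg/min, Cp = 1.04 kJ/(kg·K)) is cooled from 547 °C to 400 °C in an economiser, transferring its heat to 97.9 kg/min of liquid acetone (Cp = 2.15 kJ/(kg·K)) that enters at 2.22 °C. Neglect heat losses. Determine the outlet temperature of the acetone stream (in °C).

T_c,out = 22.6 °C

Heat released by hot stream: Q = 28.0 × 1.04 × (547 − 400) = 4280.6 kJ/min
Energy balance on cold side (adiabatic exchanger): Q = ṁ_c·Cp_c·(T_c,out − T_c,in)
T_c,out = 2.22 + 4280.6/(97.9 × 2.15) = 22.557 °C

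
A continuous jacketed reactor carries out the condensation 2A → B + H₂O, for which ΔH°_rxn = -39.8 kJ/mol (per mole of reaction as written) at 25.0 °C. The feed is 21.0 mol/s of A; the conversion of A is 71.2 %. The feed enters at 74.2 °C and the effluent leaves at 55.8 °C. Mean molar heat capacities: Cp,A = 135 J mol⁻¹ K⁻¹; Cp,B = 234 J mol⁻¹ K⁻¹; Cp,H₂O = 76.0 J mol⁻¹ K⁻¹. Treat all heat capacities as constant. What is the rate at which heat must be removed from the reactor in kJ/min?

Q_out = 20400 kJ/min

Extent of reaction ξ = 0.712 × 21.0 / 2 = 7.476 mol/s
Reaction term: ξ·ΔH°_rxn = 7.476 × -39.8 = -297.54 kJ/s
Sensible, feed 74.2→25 °C: -139.48 kJ/s
Outlet flows (mol/s): A 6.048, B 7.476, H₂O 7.476
Sensible, products 25→55.8 °C: 96.528 kJ/s
Q = ΔH = -340.5 kJ/s = -340.5 kW
Heat removed = 20430 kJ/min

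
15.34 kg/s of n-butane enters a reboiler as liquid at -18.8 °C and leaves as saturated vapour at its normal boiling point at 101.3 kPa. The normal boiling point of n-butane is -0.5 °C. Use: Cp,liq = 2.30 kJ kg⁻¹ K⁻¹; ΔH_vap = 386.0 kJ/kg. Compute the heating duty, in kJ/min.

liquid -18.8→-0.5 °C: 42.09 kJ/kg
vaporisation at -0.5 °C: 386 kJ/kg
Δh = 42.09 + 386 = 428.09 kJ/kg
Q = ṁ·Δh = 15.34 kg/s × 428.09 kJ/kg = 6566.9 kJ/s
|Q| = 6566.9 kW = 394010 kJ/min

Q = 394000 kJ/min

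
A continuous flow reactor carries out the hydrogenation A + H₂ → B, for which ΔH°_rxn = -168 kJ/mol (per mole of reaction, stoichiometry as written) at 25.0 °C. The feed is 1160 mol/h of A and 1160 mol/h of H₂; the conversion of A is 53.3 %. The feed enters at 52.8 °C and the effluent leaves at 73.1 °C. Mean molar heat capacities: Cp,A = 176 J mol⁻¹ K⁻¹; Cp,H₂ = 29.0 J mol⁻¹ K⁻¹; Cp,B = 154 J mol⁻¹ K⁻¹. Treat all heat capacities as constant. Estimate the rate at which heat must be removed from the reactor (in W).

Extent of reaction ξ = 0.533 × 1160 = 618.28 mol/h
Reaction term: ξ·ΔH°_rxn = 618.28 × -168 = -103870 kJ/h
Sensible, feed 52.8→25 °C: -6610.8 kJ/h
Outlet flows (mol/h): A 541.72, H₂ 541.72, B 618.28
Sensible, products 25→73.1 °C: 9921.5 kJ/h
Q = ΔH = -100560 kJ/h = -27.933 kW
Heat removed = 27933 W

Q_out = 27900 W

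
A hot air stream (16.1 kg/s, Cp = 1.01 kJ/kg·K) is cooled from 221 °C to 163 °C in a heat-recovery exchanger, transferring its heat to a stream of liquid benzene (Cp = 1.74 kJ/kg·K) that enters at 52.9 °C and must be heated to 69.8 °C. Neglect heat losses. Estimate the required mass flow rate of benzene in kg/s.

Heat released by hot stream: Q = 16.1 × 1.01 × (221 − 163) = 943.14 kJ/s
Energy balance on cold side (adiabatic exchanger): Q = ṁ_c·Cp_c·(T_c,out − T_c,in)
ṁ_c = 943.14 / [1.74 × (69.8 − 52.9)] = 32.073 kg/s

ṁ_c = 32.1 kg/s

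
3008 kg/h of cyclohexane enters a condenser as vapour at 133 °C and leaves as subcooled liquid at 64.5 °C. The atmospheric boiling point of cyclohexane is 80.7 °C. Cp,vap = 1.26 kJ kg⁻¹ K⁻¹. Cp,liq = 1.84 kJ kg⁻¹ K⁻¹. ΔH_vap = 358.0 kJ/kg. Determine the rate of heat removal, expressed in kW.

vapour 133→80.7 °C: -65.898 kJ/kg
condensation at 80.7 °C: -358 kJ/kg
liquid 80.7→64.5 °C: -29.808 kJ/kg
Δh = -65.898 + -358 + -29.808 = -453.71 kJ/kg
Q = ṁ·Δh = 3008 kg/h × -453.71 kJ/kg = -1.3647e+06 kJ/h
|Q| = 379.1 kW

Q_c = 379 kW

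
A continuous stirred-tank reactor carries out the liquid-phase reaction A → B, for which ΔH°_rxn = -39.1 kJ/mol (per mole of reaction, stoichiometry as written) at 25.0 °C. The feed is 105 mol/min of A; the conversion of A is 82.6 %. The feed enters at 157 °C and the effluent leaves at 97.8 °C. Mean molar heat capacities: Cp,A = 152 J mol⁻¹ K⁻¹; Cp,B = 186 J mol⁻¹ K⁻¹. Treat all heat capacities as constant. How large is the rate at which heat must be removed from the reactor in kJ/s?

Extent of reaction ξ = 0.826 × 105 = 86.73 mol/min
Reaction term: ξ·ΔH°_rxn = 86.73 × -39.1 = -3391.1 kJ/min
Sensible, feed 157→25 °C: -2106.7 kJ/min
Outlet flows (mol/min): A 18.27, B 86.73
Sensible, products 25→97.8 °C: 1376.6 kJ/min
Q = ΔH = -4121.3 kJ/min = -68.688 kW
Heat removed = 68.688 kJ/s

Q_out = 68.7 kJ/s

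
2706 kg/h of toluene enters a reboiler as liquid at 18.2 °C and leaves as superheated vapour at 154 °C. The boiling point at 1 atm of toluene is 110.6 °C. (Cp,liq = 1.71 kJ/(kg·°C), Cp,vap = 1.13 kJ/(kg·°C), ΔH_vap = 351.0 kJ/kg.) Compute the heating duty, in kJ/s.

liquid 18.2→110.6 °C: 158 kJ/kg
vaporisation at 110.6 °C: 351 kJ/kg
vapour 110.6→154 °C: 49.042 kJ/kg
Δh = 158 + 351 + 49.042 = 558.05 kJ/kg
Q = ṁ·Δh = 2706 kg/h × 558.05 kJ/kg = 1.5101e+06 kJ/h
|Q| = 419.46 kW

Q = 419 kJ/s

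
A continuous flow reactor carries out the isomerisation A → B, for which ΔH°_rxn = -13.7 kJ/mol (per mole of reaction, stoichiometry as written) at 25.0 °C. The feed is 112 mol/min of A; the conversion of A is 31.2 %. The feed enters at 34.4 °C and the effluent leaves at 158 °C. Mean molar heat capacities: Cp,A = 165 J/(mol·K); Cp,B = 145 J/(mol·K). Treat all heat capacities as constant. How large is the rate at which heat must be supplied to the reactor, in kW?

Q_in = 28.5 kW

Extent of reaction ξ = 0.312 × 112 = 34.944 mol/min
Reaction term: ξ·ΔH°_rxn = 34.944 × -13.7 = -478.73 kJ/min
Sensible, feed 34.4→25 °C: -173.71 kJ/min
Outlet flows (mol/min): A 77.056, B 34.944
Sensible, products 25→158 °C: 2364.9 kJ/min
Q = ΔH = 1712.4 kJ/min = 28.541 kW
Heat supplied = 28.541 kW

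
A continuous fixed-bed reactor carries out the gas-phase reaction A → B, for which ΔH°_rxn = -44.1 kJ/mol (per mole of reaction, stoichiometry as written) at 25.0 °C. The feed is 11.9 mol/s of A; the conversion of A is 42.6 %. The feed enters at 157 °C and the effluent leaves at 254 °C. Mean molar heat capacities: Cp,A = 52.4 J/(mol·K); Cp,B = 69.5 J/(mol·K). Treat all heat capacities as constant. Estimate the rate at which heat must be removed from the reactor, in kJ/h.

Q_out = 516000 kJ/h

Extent of reaction ξ = 0.426 × 11.9 = 5.0694 mol/s
Reaction term: ξ·ΔH°_rxn = 5.0694 × -44.1 = -223.56 kJ/s
Sensible, feed 157→25 °C: -82.31 kJ/s
Outlet flows (mol/s): A 6.8306, B 5.0694
Sensible, products 25→254 °C: 162.65 kJ/s
Q = ΔH = -143.22 kJ/s = -143.22 kW
Heat removed = 515610 kJ/h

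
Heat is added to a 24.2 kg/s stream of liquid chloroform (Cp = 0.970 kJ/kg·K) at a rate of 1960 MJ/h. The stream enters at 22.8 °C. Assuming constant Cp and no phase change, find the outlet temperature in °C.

Q = 1960 MJ/h = 544.44 kJ/s
ΔT = Q/(ṁ·Cp) = 544.44/(24.2×0.970) = 23.194 K
T_out = 22.8 + 23.194 = 45.994 °C

T_out = 46.0 °C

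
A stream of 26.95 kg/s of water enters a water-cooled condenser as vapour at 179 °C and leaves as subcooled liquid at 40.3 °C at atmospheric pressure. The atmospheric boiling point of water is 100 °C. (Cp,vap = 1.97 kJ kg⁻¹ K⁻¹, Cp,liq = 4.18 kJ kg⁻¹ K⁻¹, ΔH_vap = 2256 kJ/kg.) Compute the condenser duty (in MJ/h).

Q_c = 258000 MJ/h

vapour 179→100 °C: -155.63 kJ/kg
condensation at 100 °C: -2256 kJ/kg
liquid 100→40.3 °C: -249.55 kJ/kg
Δh = -155.63 + -2256 + -249.55 = -2661.2 kJ/kg
Q = ṁ·Δh = 26.95 kg/s × -2661.2 kJ/kg = -71719 kJ/s
|Q| = 71719 kW = 258190 MJ/h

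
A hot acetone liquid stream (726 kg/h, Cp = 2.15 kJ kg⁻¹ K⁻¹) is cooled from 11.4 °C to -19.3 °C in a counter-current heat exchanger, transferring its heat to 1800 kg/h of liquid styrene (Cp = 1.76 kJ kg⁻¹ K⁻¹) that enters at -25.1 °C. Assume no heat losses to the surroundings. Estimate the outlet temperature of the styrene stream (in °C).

T_c,out = -9.97 °C

Heat released by hot stream: Q = 726 × 2.15 × (11.4 − -19.3) = 47920 kJ/h
Energy balance on cold side (adiabatic exchanger): Q = ṁ_c·Cp_c·(T_c,out − T_c,in)
T_c,out = -25.1 + 47920/(1800 × 1.76) = -9.9739 °C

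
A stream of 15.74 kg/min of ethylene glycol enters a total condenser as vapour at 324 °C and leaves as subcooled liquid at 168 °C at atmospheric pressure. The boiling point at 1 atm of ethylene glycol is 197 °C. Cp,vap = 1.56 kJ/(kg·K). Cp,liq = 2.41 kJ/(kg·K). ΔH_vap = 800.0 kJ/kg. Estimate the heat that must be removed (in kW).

Q_c = 280 kW

vapour 324→197 °C: -198.12 kJ/kg
condensation at 197 °C: -800 kJ/kg
liquid 197→168 °C: -69.89 kJ/kg
Δh = -198.12 + -800 + -69.89 = -1068 kJ/kg
Q = ṁ·Δh = 15.74 kg/min × -1068 kJ/kg = -16810 kJ/min
|Q| = 280.17 kW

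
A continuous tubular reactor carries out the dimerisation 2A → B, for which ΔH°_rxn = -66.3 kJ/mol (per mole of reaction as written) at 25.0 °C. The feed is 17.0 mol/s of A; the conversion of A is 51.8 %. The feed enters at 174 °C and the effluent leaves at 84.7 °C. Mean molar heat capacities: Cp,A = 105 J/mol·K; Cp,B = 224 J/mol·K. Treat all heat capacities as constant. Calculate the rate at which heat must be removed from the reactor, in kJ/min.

Q_out = 26900 kJ/min

Extent of reaction ξ = 0.518 × 17.0 / 2 = 4.403 mol/s
Reaction term: ξ·ΔH°_rxn = 4.403 × -66.3 = -291.92 kJ/s
Sensible, feed 174→25 °C: -265.96 kJ/s
Outlet flows (mol/s): A 8.194, B 4.403
Sensible, products 25→84.7 °C: 110.24 kJ/s
Q = ΔH = -447.64 kJ/s = -447.64 kW
Heat removed = 26858 kJ/min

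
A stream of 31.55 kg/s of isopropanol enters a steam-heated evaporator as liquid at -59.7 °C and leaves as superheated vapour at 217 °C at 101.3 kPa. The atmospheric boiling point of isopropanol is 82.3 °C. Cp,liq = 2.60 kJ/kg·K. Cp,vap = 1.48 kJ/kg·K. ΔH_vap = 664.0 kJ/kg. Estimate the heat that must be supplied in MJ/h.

Q = 140000 MJ/h

liquid -59.7→82.3 °C: 369.2 kJ/kg
vaporisation at 82.3 °C: 664 kJ/kg
vapour 82.3→217 °C: 199.36 kJ/kg
Δh = 369.2 + 664 + 199.36 = 1232.6 kJ/kg
Q = ṁ·Δh = 31.55 kg/s × 1232.6 kJ/kg = 38887 kJ/s
|Q| = 38887 kW = 139990 MJ/h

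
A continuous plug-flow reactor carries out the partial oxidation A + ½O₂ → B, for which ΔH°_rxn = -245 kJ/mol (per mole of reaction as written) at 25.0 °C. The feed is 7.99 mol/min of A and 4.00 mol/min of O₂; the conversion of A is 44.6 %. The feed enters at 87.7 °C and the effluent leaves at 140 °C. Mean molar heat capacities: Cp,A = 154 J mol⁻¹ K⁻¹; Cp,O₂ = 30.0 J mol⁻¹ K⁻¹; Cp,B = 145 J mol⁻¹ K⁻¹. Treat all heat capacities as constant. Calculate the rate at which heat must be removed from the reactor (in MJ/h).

Q_out = 48.7 MJ/h

Extent of reaction ξ = 0.446 × 7.99 = 3.5635 mol/min
Reaction term: ξ·ΔH°_rxn = 3.5635 × -245 = -873.07 kJ/min
Sensible, feed 87.7→25 °C: -84.674 kJ/min
Outlet flows (mol/min): A 4.4265, O₂ 2.2182, B 3.5635
Sensible, products 25→140 °C: 145.47 kJ/min
Q = ΔH = -812.27 kJ/min = -13.538 kW
Heat removed = 48.736 MJ/h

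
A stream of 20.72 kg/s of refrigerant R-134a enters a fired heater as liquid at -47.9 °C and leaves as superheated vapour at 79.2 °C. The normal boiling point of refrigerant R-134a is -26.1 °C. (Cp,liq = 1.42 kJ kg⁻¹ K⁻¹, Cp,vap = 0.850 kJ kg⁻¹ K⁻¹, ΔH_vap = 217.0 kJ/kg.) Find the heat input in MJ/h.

Q = 25200 MJ/h

liquid -47.9→-26.1 °C: 30.956 kJ/kg
vaporisation at -26.1 °C: 217 kJ/kg
vapour -26.1→79.2 °C: 89.505 kJ/kg
Δh = 30.956 + 217 + 89.505 = 337.46 kJ/kg
Q = ṁ·Δh = 20.72 kg/s × 337.46 kJ/kg = 6992.2 kJ/s
|Q| = 6992.2 kW = 25172 MJ/h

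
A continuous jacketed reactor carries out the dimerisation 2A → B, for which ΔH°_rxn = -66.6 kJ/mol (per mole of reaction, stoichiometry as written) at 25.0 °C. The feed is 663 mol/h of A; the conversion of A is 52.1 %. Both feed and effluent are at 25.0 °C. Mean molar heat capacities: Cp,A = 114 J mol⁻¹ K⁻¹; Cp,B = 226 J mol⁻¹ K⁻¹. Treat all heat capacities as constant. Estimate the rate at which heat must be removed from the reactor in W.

Extent of reaction ξ = 0.521 × 663 / 2 = 172.71 mol/h
Reaction term: ξ·ΔH°_rxn = 172.71 × -66.6 = -11503 kJ/h
Q = ΔH = -11503 kJ/h = -3.1952 kW
Heat removed = 3195.2 W

Q_out = 3200 W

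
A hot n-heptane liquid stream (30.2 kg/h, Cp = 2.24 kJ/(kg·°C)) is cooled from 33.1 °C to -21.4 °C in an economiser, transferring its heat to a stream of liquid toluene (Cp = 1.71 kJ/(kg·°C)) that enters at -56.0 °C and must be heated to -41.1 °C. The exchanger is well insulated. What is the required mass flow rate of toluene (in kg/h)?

ṁ_c = 145 kg/h

Heat released by hot stream: Q = 30.2 × 2.24 × (33.1 − -21.4) = 3686.8 kJ/h
Energy balance on cold side (adiabatic exchanger): Q = ṁ_c·Cp_c·(T_c,out − T_c,in)
ṁ_c = 3686.8 / [1.71 × (-41.1 − -56.0)] = 144.7 kg/h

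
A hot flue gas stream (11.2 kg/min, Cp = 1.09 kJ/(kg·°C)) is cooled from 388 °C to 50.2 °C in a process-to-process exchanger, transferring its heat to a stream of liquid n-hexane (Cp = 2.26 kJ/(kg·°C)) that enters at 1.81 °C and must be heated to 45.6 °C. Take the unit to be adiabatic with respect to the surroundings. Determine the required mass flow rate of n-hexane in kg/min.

ṁ_c = 41.7 kg/min

Heat released by hot stream: Q = 11.2 × 1.09 × (388 − 50.2) = 4123.9 kJ/min
Energy balance on cold side (adiabatic exchanger): Q = ṁ_c·Cp_c·(T_c,out − T_c,in)
ṁ_c = 4123.9 / [2.26 × (45.6 − 1.81)] = 41.67 kg/min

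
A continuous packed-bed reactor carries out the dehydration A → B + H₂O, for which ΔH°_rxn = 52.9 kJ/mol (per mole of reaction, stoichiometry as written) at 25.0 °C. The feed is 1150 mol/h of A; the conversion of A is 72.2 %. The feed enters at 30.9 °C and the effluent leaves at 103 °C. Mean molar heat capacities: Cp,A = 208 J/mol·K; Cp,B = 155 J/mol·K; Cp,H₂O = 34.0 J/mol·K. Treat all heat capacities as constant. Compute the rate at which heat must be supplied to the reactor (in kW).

Extent of reaction ξ = 0.722 × 1150 = 830.3 mol/h
Reaction term: ξ·ΔH°_rxn = 830.3 × 52.9 = 43923 kJ/h
Sensible, feed 30.9→25 °C: -1411.3 kJ/h
Outlet flows (mol/h): A 319.7, B 830.3, H₂O 830.3
Sensible, products 25→103 °C: 17427 kJ/h
Q = ΔH = 59939 kJ/h = 16.65 kW
Heat supplied = 16.65 kW

Q_in = 16.6 kW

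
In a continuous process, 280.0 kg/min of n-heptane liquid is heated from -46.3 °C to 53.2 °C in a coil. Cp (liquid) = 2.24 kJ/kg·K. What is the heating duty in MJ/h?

Q = 3740 MJ/h

Q = ṁ·Cp·ΔT = 280.0 × 2.24 × (53.2 − -46.3) = 62406 kJ/min
Converting: 62406 / 60 s = 1040.1 kW
Heating duty = 3744.4 MJ/h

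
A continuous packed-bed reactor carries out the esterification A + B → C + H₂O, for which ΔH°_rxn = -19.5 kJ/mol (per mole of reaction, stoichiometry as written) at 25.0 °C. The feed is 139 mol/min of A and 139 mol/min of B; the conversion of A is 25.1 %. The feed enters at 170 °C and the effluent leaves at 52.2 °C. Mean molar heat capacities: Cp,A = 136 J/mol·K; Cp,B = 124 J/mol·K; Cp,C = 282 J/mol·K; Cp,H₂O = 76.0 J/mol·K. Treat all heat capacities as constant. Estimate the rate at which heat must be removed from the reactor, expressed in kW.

Extent of reaction ξ = 0.251 × 139 = 34.889 mol/min
Reaction term: ξ·ΔH°_rxn = 34.889 × -19.5 = -680.34 kJ/min
Sensible, feed 170→25 °C: -5240.3 kJ/min
Outlet flows (mol/min): A 104.11, B 104.11, C 34.889, H₂O 34.889
Sensible, products 25→52.2 °C: 1076 kJ/min
Q = ΔH = -4844.6 kJ/min = -80.744 kW
Heat removed = 80.744 kW

Q_out = 80.7 kW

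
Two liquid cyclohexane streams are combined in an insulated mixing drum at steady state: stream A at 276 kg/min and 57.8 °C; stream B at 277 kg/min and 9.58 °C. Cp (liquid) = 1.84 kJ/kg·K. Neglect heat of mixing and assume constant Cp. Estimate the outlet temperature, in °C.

Energy balance with Q = 0: Σ ṁᵢCp,ᵢ(T_out − Tᵢ) = 0
T_out = Σ ṁᵢCp,ᵢTᵢ / Σ ṁᵢCp,ᵢ
      = 34236 / 1017.5 = 33.646 °C

T_out = 33.6 °C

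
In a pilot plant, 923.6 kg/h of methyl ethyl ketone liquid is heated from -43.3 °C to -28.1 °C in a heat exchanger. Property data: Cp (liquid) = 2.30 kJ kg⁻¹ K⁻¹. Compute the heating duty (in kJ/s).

Q = ṁ·Cp·ΔT = 923.6 × 2.30 × (-28.1 − -43.3) = 32289 kJ/h
Converting: 32289 / 3600 s = 8.9692 kW

Q = 8.97 kJ/s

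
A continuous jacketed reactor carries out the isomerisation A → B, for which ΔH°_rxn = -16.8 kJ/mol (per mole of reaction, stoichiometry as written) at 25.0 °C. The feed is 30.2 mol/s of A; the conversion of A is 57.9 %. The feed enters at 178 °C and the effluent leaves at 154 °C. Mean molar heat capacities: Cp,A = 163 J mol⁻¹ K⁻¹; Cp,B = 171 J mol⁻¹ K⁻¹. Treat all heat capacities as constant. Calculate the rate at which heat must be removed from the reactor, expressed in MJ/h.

Q_out = 1420 MJ/h

Extent of reaction ξ = 0.579 × 30.2 = 17.486 mol/s
Reaction term: ξ·ΔH°_rxn = 17.486 × -16.8 = -293.76 kJ/s
Sensible, feed 178→25 °C: -753.16 kJ/s
Outlet flows (mol/s): A 12.714, B 17.486
Sensible, products 25→154 °C: 653.06 kJ/s
Q = ΔH = -393.86 kJ/s = -393.86 kW
Heat removed = 1417.9 MJ/h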